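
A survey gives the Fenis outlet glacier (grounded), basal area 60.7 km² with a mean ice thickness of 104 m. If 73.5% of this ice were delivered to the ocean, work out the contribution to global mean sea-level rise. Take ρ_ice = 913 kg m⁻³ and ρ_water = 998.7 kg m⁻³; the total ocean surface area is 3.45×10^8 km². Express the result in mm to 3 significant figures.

Fenis: ice volume = 60.7 km² × 104 m = 6.313 km³; 0.735 × 6.313 × (913/998.7) = 4.242 km³ of water.
Spread over 3.45×10^14 m² of ocean, Δh = 4.242×10^9 / 3.45×10^14 = 1.23×10^-5 m = 0.0123 mm.

≈ 0.0123 mm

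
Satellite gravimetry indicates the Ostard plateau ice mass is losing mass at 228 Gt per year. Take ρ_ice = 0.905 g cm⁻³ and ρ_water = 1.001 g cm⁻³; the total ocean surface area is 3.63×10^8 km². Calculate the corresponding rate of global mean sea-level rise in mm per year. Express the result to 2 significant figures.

ρ_w = 1.001 g cm⁻³ = 1001 kg m⁻³. Annual water volume added = 228 Gt / ρ_w = 2.280×10^14 kg / 1001 kg m⁻³ = 2.278×10^11 m³.
Δh per year = 2.278×10^11 / 3.63×10^14 = 6.27×10^-4 m = 0.63 mm.

≈ 0.63 mm/yr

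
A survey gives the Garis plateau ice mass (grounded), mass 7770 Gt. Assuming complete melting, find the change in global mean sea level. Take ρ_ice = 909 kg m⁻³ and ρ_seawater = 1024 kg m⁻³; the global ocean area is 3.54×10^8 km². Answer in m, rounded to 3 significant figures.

≈ 0.0214 m

Garis: 7770 Gt = 7.770×10^15 kg; dividing by ρ_w = 1024 kg m⁻³ gives 7.588×10^12 m³ of water.
Spread over 3.54×10^14 m² of ocean, Δh = 7.588×10^12 / 3.54×10^14 = 0.0214 m.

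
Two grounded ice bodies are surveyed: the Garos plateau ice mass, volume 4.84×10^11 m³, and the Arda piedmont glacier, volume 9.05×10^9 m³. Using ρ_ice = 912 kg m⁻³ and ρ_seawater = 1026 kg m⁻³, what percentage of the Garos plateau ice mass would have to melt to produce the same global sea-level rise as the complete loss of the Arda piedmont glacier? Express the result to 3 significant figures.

Equal sea-level rise means equal mass of meltwater, i.e. equal mass of ice lost.
Ice mass of Arda: 8.254×10^12 kg; ice mass of Garos: 4.414×10^14 kg.
Fraction required = 8.254×10^12 / 4.414×10^14 = 0.0187 → 1.87 %.

≈ 1.87 %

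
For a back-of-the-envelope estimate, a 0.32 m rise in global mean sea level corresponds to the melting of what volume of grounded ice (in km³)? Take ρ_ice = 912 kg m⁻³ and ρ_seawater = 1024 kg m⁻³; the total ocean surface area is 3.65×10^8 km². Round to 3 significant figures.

Required water volume = Δh × A = 0.32 m × 3.65×10^14 m² = 1.168×10^14 m³ = 1.168×10^5 km³.
Ice volume = water volume × ρ_w/ρ_ice = 1.168×10^5 × 1024/912 = 1.31×10^5 km³.

≈ 1.31×10^5 km³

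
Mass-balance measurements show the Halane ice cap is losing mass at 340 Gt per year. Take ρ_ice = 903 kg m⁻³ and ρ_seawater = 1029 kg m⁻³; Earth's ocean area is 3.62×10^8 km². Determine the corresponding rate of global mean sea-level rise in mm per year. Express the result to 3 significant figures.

≈ 0.913 mm/yr

ρ_w = 1029 kg m⁻³. Annual water volume added = 340 Gt / ρ_w = 3.400×10^14 kg / 1029 kg m⁻³ = 3.304×10^11 m³.
Δh per year = 3.304×10^11 / 3.62×10^14 = 9.13×10^-4 m = 0.913 mm.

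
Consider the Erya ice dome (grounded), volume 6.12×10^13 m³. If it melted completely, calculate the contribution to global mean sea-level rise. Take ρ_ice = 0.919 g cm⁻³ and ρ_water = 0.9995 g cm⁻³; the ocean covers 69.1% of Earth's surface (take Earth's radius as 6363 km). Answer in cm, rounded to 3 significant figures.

Erya: 6.12×10^13 m³ × (919/999.5) = 5.627×10^13 m³ of water.
Spread over 3.52×10^14 m² of ocean, Δh = 5.627×10^13 / 3.52×10^14 = 0.160 m = 16.0 cm.

≈ 16.0 cm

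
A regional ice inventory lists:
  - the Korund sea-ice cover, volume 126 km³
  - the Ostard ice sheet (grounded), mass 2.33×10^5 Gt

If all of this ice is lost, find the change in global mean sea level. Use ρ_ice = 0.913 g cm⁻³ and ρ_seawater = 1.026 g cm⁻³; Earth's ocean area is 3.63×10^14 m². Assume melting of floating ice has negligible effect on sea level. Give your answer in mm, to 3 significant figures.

The Korund sea-ice cover is floating and already displaces its own weight of water, so its melt adds essentially nothing to sea level.
Ostard: 2.33×10^5 Gt = 2.330×10^17 kg; dividing by ρ_w = 1.026 g cm⁻³ = 1026 kg m⁻³ gives 2.271×10^14 m³ of water.
Total added water ≈ 2.271×10^14 m³ over 3.63×10^14 m² → Δh = 0.626 m = 626 mm.

≈ 626 mm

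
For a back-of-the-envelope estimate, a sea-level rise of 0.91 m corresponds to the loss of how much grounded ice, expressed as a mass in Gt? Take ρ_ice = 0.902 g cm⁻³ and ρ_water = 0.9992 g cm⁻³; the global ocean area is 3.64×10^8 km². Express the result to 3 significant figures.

Required water volume = Δh × A = 0.91 m × 3.64×10^14 m² = 3.312×10^14 m³.
ρ_w = 0.9992 g cm⁻³ = 999.2 kg m⁻³, so the mass of water = 3.312×10^14 m³ × 999.2 kg m⁻³ = 3.310×10^17 kg = 3.31×10^5 Gt (and the same mass of ice, by conservation).

≈ 3.31×10^5 Gt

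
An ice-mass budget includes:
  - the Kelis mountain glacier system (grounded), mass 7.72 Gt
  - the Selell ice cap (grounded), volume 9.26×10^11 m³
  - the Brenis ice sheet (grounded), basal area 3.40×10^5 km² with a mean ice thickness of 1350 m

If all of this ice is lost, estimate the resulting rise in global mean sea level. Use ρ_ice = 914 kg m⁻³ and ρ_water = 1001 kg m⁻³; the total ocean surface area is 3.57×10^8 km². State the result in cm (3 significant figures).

Kelis: 7.72 Gt = 7.720×10^12 kg; dividing by ρ_w = 1001 kg m⁻³ gives 7.712×10^9 m³ of water.
Selell: 9.26×10^11 m³ × (914/1001) = 8.455×10^11 m³ of water.
Brenis: ice volume = 3.40×10^5 km² × 1350 m = 4.590×10^5 km³; 4.590×10^5 × (914/1001) = 4.191×10^5 km³ of water.
Total added water ≈ 4.200×10^14 m³ over 3.57×10^14 m² → Δh = 1.18 m = 118 cm.

≈ 118 cm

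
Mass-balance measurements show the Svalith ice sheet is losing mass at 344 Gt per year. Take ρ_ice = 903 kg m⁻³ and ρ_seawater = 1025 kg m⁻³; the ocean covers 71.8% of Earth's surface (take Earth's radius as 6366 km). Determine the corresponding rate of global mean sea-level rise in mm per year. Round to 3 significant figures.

ρ_w = 1025 kg m⁻³. Annual water volume added = 344 Gt / ρ_w = 3.440×10^14 kg / 1025 kg m⁻³ = 3.356×10^11 m³.
Δh per year = 3.356×10^11 / 3.66×10^14 = 9.18×10^-4 m = 0.918 mm.

≈ 0.918 mm/yr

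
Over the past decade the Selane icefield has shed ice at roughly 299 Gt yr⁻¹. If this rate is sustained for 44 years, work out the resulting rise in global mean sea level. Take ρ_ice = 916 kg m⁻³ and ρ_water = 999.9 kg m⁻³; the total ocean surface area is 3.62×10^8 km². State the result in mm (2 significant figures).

Total mass lost = 299 Gt/yr × 44 yr = 1.316×10^4 Gt = 1.316×10^16 kg.
ρ_w = 999.9 kg m⁻³, so water volume = 1.316×10^16 / 999.9 = 1.316×10^13 m³.
Δh = 1.316×10^13 / 3.62×10^14 = 0.0363 m = 36 mm.

≈ 36 mm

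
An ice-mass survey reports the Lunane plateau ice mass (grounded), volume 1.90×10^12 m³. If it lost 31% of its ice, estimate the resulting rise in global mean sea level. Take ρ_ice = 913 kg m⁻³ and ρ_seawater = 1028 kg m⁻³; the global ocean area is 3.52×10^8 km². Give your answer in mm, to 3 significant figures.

≈ 1.49 mm

Lunane: 0.31 × 1.90×10^12 m³ × (913/1028) = 5.231×10^11 m³ of water.
Spread over 3.52×10^14 m² of ocean, Δh = 5.231×10^11 / 3.52×10^14 = 1.49×10^-3 m = 1.49 mm.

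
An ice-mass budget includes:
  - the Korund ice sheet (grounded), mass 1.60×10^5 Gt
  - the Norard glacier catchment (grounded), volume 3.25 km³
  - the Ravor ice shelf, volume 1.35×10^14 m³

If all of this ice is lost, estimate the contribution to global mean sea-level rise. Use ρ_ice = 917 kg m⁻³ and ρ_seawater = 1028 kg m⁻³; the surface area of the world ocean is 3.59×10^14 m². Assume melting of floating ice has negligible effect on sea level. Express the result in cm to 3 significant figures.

Korund: 1.60×10^5 Gt = 1.600×10^17 kg; dividing by ρ_w = 1028 kg m⁻³ gives 1.556×10^14 m³ of water.
Norard: 3.25 km³ × (917/1028) = 2.899 km³ of water.
The Ravor ice shelf is floating and already displaces its own weight of water, so its melt adds essentially nothing to sea level.
Total added water ≈ 1.556×10^14 m³ over 3.59×10^14 m² → Δh = 0.434 m = 43.4 cm.

≈ 43.4 cm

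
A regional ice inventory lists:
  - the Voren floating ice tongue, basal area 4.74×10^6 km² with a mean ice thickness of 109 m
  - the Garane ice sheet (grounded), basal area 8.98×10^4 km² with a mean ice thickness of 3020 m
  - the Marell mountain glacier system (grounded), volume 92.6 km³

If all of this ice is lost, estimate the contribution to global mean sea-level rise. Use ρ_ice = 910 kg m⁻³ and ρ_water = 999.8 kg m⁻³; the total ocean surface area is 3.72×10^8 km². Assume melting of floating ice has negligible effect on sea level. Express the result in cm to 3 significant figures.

The Voren floating ice tongue is floating and already displaces its own weight of water, so its melt adds essentially nothing to sea level.
Garane: ice volume = 8.98×10^4 km² × 3020 m = 2.712×10^5 km³; 2.712×10^5 × (910/999.8) = 2.468×10^5 km³ of water.
Marell: 92.6 km³ × (910/999.8) = 84.28 km³ of water.
Total added water ≈ 2.469×10^14 m³ over 3.72×10^14 m² → Δh = 0.664 m = 66.4 cm.

≈ 66.4 cm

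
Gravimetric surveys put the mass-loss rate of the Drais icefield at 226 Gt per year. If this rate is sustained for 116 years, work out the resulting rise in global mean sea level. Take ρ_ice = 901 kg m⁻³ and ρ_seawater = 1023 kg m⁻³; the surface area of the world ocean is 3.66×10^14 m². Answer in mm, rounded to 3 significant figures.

≈ 70.0 mm

Total mass lost = 226 Gt/yr × 116 yr = 2.622×10^4 Gt = 2.622×10^16 kg.
ρ_w = 1023 kg m⁻³, so water volume = 2.622×10^16 / 1023 = 2.563×10^13 m³.
Δh = 2.563×10^13 / 3.66×10^14 = 0.0700 m = 70.0 mm.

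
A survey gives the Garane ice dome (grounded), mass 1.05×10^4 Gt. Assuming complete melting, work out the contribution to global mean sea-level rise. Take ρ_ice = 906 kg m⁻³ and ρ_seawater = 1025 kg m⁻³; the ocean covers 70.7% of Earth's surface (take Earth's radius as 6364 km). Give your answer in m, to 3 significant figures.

≈ 0.0285 m

Garane: 1.05×10^4 Gt = 1.050×10^16 kg; dividing by ρ_w = 1025 kg m⁻³ gives 1.024×10^13 m³ of water.
Spread over 3.60×10^14 m² of ocean, Δh = 1.024×10^13 / 3.60×10^14 = 0.0285 m.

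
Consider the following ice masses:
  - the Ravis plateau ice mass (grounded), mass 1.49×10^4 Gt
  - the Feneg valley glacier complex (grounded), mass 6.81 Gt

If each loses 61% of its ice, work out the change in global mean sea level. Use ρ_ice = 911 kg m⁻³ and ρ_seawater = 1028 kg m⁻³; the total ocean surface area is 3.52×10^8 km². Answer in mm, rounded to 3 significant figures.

Ravis: 0.61 × 1.49×10^4 Gt = 9.089×10^15 kg; dividing by ρ_w = 1028 kg m⁻³ gives 8.841×10^12 m³ of water.
Feneg: 0.61 × 6.81 Gt = 4.154×10^12 kg; dividing by ρ_w = 1028 kg m⁻³ gives 4.041×10^9 m³ of water.
Total added water ≈ 8.845×10^12 m³ over 3.52×10^14 m² → Δh = 0.0251 m = 25.1 mm.

≈ 25.1 mm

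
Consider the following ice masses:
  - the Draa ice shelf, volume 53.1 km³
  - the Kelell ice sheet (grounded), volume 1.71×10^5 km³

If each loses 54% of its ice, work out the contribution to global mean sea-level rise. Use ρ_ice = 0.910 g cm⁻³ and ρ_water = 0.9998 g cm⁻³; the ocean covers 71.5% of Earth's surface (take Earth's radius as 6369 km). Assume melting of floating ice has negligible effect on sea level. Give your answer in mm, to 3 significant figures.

≈ 231 mm

The Draa ice shelf is floating and already displaces its own weight of water, so its melt adds essentially nothing to sea level.
Kelell: 0.54 × 1.71×10^5 km³ × (910/999.8) = 8.405×10^4 km³ of water.
Total added water ≈ 8.405×10^13 m³ over 3.64×10^14 m² → Δh = 0.231 m = 231 mm.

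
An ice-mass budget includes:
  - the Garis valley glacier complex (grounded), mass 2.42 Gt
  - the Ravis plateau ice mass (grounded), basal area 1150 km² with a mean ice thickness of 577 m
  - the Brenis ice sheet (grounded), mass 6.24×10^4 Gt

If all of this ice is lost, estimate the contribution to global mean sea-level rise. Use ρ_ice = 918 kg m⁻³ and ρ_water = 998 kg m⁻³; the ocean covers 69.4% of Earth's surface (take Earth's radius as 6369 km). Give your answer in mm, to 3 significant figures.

≈ 178 mm

Garis: 2.42 Gt = 2.420×10^12 kg; dividing by ρ_w = 998 kg m⁻³ gives 2.425×10^9 m³ of water.
Ravis: ice volume = 1150 km² × 577 m = 663.5 km³; 663.5 × (918/998) = 610.4 km³ of water.
Brenis: 6.24×10^4 Gt = 6.240×10^16 kg; dividing by ρ_w = 998 kg m⁻³ gives 6.253×10^13 m³ of water.
Total added water ≈ 6.314×10^13 m³ over 3.54×10^14 m² → Δh = 0.178 m = 178 mm.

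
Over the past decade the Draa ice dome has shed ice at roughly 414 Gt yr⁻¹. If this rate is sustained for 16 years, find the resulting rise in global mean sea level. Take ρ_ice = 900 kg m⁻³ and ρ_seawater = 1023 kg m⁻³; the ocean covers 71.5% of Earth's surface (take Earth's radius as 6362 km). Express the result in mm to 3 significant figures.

Total mass lost = 414 Gt/yr × 16 yr = 6624 Gt = 6.624×10^15 kg.
ρ_w = 1023 kg m⁻³, so water volume = 6.624×10^15 / 1023 = 6.475×10^12 m³.
Δh = 6.475×10^12 / 3.64×10^14 = 0.0178 m = 17.8 mm.

≈ 17.8 mm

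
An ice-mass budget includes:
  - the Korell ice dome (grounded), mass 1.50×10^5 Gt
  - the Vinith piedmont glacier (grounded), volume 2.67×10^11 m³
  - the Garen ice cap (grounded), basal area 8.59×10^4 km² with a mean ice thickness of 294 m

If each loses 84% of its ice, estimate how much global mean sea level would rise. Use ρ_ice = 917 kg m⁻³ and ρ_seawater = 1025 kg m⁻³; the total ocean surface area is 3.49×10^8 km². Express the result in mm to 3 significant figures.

≈ 407 mm

Korell: 0.84 × 1.50×10^5 Gt = 1.260×10^17 kg; dividing by ρ_w = 1025 kg m⁻³ gives 1.229×10^14 m³ of water.
Vinith: 0.84 × 2.67×10^11 m³ × (917/1025) = 2.006×10^11 m³ of water.
Garen: ice volume = 8.59×10^4 km² × 294 m = 2.525×10^4 km³; 0.84 × 2.525×10^4 × (917/1025) = 1.898×10^4 km³ of water.
Total added water ≈ 1.421×10^14 m³ over 3.49×10^14 m² → Δh = 0.407 m = 407 mm.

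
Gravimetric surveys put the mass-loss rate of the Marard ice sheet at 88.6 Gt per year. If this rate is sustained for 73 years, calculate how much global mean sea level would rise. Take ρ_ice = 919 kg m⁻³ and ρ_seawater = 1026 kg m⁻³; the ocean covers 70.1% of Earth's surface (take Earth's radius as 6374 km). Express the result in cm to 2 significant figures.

Total mass lost = 88.6 Gt/yr × 73 yr = 6468 Gt = 6.468×10^15 kg.
ρ_w = 1026 kg m⁻³, so water volume = 6.468×10^15 / 1026 = 6.304×10^12 m³.
Δh = 6.304×10^12 / 3.58×10^14 = 0.0176 m = 1.8 cm.

≈ 1.8 cm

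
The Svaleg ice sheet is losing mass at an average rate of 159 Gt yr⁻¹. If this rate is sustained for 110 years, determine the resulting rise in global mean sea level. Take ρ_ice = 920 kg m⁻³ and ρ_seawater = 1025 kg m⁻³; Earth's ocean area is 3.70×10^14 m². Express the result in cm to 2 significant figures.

≈ 4.6 cm

Total mass lost = 159 Gt/yr × 110 yr = 1.749×10^4 Gt = 1.749×10^16 kg.
ρ_w = 1025 kg m⁻³, so water volume = 1.749×10^16 / 1025 = 1.706×10^13 m³.
Δh = 1.706×10^13 / 3.70×10^14 = 0.0461 m = 4.6 cm.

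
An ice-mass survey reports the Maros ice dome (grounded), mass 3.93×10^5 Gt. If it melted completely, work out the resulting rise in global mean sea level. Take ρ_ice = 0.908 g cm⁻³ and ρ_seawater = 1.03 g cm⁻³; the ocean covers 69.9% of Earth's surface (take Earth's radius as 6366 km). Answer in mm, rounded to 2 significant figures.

≈ 1100 mm

Maros: 3.93×10^5 Gt = 3.930×10^17 kg; dividing by ρ_w = 1.03 g cm⁻³ = 1030 kg m⁻³ gives 3.816×10^14 m³ of water.
Spread over 3.56×10^14 m² of ocean, Δh = 3.816×10^14 / 3.56×10^14 = 1.07 m = 1100 mm.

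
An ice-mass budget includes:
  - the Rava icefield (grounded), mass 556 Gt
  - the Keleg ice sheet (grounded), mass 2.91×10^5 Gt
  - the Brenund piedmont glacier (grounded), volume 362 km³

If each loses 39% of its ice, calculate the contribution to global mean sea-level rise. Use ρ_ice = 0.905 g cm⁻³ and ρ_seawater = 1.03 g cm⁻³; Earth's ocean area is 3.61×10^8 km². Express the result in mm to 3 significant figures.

Rava: 0.39 × 556 Gt = 2.168×10^14 kg; dividing by ρ_w = 1.03 g cm⁻³ = 1030 kg m⁻³ gives 2.105×10^11 m³ of water.
Keleg: 0.39 × 2.91×10^5 Gt = 1.135×10^17 kg; dividing by ρ_w = 1030 kg m⁻³ gives 1.102×10^14 m³ of water.
Brenund: 0.39 × 362 km³ × (905/1030) = 124.0 km³ of water.
Total added water ≈ 1.105×10^14 m³ over 3.61×10^14 m² → Δh = 0.306 m = 306 mm.

≈ 306 mm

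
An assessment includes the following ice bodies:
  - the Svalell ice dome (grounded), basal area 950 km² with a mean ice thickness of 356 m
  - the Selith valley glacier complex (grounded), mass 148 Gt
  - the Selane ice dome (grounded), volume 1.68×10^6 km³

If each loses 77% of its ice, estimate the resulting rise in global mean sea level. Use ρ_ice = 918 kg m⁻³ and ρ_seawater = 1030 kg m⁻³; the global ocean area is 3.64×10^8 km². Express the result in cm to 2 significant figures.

Svalell: ice volume = 950 km² × 356 m = 338.2 km³; 0.77 × 338.2 × (918/1030) = 232.1 km³ of water.
Selith: 0.77 × 148 Gt = 1.140×10^14 kg; dividing by ρ_w = 1030 kg m⁻³ gives 1.106×10^11 m³ of water.
Selane: 0.77 × 1.68×10^6 km³ × (918/1030) = 1.153×10^6 km³ of water.
Total added water ≈ 1.153×10^15 m³ over 3.64×10^14 m² → Δh = 3.17 m = 320 cm.

≈ 320 cm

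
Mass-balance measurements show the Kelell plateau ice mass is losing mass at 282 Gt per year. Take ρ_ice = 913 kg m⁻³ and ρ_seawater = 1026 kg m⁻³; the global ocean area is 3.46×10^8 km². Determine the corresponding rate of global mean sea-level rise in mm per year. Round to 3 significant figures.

ρ_w = 1026 kg m⁻³. Annual water volume added = 282 Gt / ρ_w = 2.820×10^14 kg / 1026 kg m⁻³ = 2.749×10^11 m³.
Δh per year = 2.749×10^11 / 3.46×10^14 = 7.94×10^-4 m = 0.794 mm.

≈ 0.794 mm/yr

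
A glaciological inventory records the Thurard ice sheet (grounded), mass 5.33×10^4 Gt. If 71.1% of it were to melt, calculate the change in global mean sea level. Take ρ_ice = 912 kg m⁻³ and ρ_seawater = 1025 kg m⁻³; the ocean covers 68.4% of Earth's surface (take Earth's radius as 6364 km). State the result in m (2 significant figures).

≈ 0.11 m

Thurard: 0.711 × 5.33×10^4 Gt = 3.790×10^16 kg; dividing by ρ_w = 1025 kg m⁻³ gives 3.697×10^13 m³ of water.
Spread over 3.48×10^14 m² of ocean, Δh = 3.697×10^13 / 3.48×10^14 = 0.106 m.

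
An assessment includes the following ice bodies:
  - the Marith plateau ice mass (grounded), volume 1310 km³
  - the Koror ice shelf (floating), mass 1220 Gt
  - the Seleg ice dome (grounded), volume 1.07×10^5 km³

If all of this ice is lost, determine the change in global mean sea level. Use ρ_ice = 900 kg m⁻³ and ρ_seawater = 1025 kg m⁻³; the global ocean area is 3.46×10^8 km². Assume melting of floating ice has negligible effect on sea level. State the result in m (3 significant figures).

≈ 0.275 m

Marith: 1310 km³ × (900/1025) = 1150 km³ of water.
The Koror ice shelf is floating and already displaces its own weight of water, so its melt adds essentially nothing to sea level.
Seleg: 1.07×10^5 km³ × (900/1025) = 9.395×10^4 km³ of water.
Total added water ≈ 9.510×10^13 m³ over 3.46×10^14 m² → Δh = 0.275 m.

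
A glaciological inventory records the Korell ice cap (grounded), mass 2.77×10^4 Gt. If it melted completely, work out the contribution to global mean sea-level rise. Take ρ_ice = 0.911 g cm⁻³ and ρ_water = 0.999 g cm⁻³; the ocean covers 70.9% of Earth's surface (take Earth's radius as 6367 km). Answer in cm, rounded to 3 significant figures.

Korell: 2.77×10^4 Gt = 2.770×10^16 kg; dividing by ρ_w = 0.999 g cm⁻³ = 999 kg m⁻³ gives 2.773×10^13 m³ of water.
Spread over 3.61×10^14 m² of ocean, Δh = 2.773×10^13 / 3.61×10^14 = 0.0768 m = 7.68 cm.

≈ 7.68 cm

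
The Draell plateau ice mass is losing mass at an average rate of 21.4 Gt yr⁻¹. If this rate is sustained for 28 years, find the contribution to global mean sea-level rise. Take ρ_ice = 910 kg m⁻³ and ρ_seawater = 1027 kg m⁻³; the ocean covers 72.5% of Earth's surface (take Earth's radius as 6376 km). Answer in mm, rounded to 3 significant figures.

Total mass lost = 21.4 Gt/yr × 28 yr = 599.2 Gt = 5.992×10^14 kg.
ρ_w = 1027 kg m⁻³, so water volume = 5.992×10^14 / 1027 = 5.834×10^11 m³.
Δh = 5.834×10^11 / 3.70×10^14 = 1.58×10^-3 m = 1.58 mm.

≈ 1.58 mm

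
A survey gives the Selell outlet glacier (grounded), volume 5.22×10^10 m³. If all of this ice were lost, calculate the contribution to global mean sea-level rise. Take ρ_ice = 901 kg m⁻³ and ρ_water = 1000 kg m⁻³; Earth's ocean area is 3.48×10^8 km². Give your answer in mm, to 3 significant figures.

Selell: 5.22×10^10 m³ × (901/1000) = 4.703×10^10 m³ of water.
Spread over 3.48×10^14 m² of ocean, Δh = 4.703×10^10 / 3.48×10^14 = 1.35×10^-4 m = 0.135 mm.

≈ 0.135 mm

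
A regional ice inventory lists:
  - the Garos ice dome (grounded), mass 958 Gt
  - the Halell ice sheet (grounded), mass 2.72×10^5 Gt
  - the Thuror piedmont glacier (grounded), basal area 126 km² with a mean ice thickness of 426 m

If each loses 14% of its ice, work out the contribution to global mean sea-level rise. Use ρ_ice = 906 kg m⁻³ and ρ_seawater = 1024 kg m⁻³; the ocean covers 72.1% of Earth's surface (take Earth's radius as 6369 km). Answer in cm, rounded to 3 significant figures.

Garos: 0.14 × 958 Gt = 1.341×10^14 kg; dividing by ρ_w = 1024 kg m⁻³ gives 1.310×10^11 m³ of water.
Halell: 0.14 × 2.72×10^5 Gt = 3.808×10^16 kg; dividing by ρ_w = 1024 kg m⁻³ gives 3.719×10^13 m³ of water.
Thuror: ice volume = 126 km² × 426 m = 53.68 km³; 0.14 × 53.68 × (906/1024) = 6.649 km³ of water.
Total added water ≈ 3.733×10^13 m³ over 3.68×10^14 m² → Δh = 0.102 m = 10.2 cm.

≈ 10.2 cm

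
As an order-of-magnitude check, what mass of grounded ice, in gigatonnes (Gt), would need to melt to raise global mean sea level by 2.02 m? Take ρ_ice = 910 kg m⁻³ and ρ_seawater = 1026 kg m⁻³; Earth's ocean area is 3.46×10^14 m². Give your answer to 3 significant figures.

Required water volume = Δh × A = 2.02 m × 3.46×10^14 m² = 6.989×10^14 m³.
ρ_w = 1026 kg m⁻³, so the mass of water = 6.989×10^14 m³ × 1026 kg m⁻³ = 7.171×10^17 kg = 7.17×10^5 Gt (and the same mass of ice, by conservation).

≈ 7.17×10^5 Gt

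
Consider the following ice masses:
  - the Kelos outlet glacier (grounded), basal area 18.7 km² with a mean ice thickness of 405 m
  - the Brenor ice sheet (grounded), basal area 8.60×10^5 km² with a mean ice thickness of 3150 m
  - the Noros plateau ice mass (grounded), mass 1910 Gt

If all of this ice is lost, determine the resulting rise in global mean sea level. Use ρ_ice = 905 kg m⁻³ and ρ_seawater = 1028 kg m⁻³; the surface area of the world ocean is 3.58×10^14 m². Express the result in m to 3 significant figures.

≈ 6.67 m

Kelos: ice volume = 18.7 km² × 405 m = 7.574 km³; 7.574 × (905/1028) = 6.667 km³ of water.
Brenor: ice volume = 8.60×10^5 km² × 3150 m = 2.709×10^6 km³; 2.709×10^6 × (905/1028) = 2.385×10^6 km³ of water.
Noros: 1910 Gt = 1.910×10^15 kg; dividing by ρ_w = 1028 kg m⁻³ gives 1.858×10^12 m³ of water.
Total added water ≈ 2.387×10^15 m³ over 3.58×10^14 m² → Δh = 6.67 m.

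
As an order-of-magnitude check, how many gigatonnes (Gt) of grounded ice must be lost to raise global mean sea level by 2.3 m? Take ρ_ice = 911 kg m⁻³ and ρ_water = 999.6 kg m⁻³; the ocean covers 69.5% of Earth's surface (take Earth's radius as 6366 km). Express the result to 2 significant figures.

≈ 8.1×10^5 Gt

Required water volume = Δh × A = 2.3 m × 3.54×10^14 m² = 8.141×10^14 m³.
ρ_w = 999.6 kg m⁻³, so the mass of water = 8.141×10^14 m³ × 999.6 kg m⁻³ = 8.137×10^17 kg = 8.1×10^5 Gt (and the same mass of ice, by conservation).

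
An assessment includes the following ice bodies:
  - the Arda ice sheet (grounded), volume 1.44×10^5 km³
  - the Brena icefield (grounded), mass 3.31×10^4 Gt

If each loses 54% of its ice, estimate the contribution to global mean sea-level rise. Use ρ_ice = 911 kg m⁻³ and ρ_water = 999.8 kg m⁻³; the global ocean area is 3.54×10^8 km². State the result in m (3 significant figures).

Arda: 0.54 × 1.44×10^5 km³ × (911/999.8) = 7.085×10^4 km³ of water.
Brena: 0.54 × 3.31×10^4 Gt = 1.787×10^16 kg; dividing by ρ_w = 999.8 kg m⁻³ gives 1.788×10^13 m³ of water.
Total added water ≈ 8.873×10^13 m³ over 3.54×10^14 m² → Δh = 0.251 m.

≈ 0.251 m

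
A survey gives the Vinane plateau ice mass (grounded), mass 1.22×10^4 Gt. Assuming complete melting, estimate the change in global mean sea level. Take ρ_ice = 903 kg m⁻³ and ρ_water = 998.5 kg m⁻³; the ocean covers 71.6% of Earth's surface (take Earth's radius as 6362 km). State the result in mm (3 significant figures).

≈ 33.6 mm

Vinane: 1.22×10^4 Gt = 1.220×10^16 kg; dividing by ρ_w = 998.5 kg m⁻³ gives 1.222×10^13 m³ of water.
Spread over 3.64×10^14 m² of ocean, Δh = 1.222×10^13 / 3.64×10^14 = 0.0336 m = 33.6 mm.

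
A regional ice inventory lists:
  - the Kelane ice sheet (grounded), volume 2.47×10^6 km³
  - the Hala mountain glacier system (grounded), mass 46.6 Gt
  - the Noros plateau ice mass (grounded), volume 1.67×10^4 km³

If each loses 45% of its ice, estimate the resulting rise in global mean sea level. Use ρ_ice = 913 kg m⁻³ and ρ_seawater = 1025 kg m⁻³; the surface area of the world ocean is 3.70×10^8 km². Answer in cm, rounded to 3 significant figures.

≈ 269 cm

Kelane: 0.45 × 2.47×10^6 km³ × (913/1025) = 9.900×10^5 km³ of water.
Hala: 0.45 × 46.6 Gt = 2.097×10^13 kg; dividing by ρ_w = 1025 kg m⁻³ gives 2.046×10^10 m³ of water.
Noros: 0.45 × 1.67×10^4 km³ × (913/1025) = 6694 km³ of water.
Total added water ≈ 9.968×10^14 m³ over 3.70×10^14 m² → Δh = 2.69 m = 269 cm.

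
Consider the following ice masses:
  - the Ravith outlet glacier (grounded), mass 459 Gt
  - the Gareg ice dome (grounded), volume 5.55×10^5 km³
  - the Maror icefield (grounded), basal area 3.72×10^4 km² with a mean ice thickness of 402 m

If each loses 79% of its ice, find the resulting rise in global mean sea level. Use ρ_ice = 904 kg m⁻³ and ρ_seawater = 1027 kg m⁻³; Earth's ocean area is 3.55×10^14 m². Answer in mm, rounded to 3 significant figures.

≈ 1120 mm

Ravith: 0.79 × 459 Gt = 3.626×10^14 kg; dividing by ρ_w = 1027 kg m⁻³ gives 3.531×10^11 m³ of water.
Gareg: 0.79 × 5.55×10^5 km³ × (904/1027) = 3.859×10^5 km³ of water.
Maror: ice volume = 3.72×10^4 km² × 402 m = 1.495×10^4 km³; 0.79 × 1.495×10^4 × (904/1027) = 1.040×10^4 km³ of water.
Total added water ≈ 3.967×10^14 m³ over 3.55×10^14 m² → Δh = 1.12 m = 1120 mm.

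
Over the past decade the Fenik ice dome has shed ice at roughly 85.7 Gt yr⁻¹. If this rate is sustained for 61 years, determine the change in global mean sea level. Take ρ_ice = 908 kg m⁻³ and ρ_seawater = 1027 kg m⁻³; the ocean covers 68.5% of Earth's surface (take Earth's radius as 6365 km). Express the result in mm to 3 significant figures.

≈ 14.6 mm

Total mass lost = 85.7 Gt/yr × 61 yr = 5228 Gt = 5.228×10^15 kg.
ρ_w = 1027 kg m⁻³, so water volume = 5.228×10^15 / 1027 = 5.090×10^12 m³.
Δh = 5.090×10^12 / 3.49×10^14 = 0.0146 m = 14.6 mm.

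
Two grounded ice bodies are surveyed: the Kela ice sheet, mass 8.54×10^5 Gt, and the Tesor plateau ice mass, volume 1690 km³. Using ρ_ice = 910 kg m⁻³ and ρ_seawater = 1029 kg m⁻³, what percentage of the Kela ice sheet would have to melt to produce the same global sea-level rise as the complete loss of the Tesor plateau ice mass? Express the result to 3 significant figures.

Equal sea-level rise means equal mass of meltwater, i.e. equal mass of ice lost.
Ice mass of Tesor: 1.538×10^15 kg; ice mass of Kela: 8.540×10^17 kg.
Fraction required = 1.538×10^15 / 8.540×10^17 = 1.80×10^-3 → 0.180 %.

≈ 0.180 %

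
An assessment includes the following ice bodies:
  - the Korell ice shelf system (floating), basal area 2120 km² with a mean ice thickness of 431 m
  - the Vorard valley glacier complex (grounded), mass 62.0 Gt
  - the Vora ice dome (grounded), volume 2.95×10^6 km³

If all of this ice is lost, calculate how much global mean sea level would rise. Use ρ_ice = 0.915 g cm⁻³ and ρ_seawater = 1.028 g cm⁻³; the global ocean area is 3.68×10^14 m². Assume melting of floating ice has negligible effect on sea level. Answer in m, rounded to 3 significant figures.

The Korell ice shelf system is floating and already displaces its own weight of water, so its melt adds essentially nothing to sea level.
Vorard: 62.0 Gt = 6.200×10^13 kg; dividing by ρ_w = 1.028 g cm⁻³ = 1028 kg m⁻³ gives 6.031×10^10 m³ of water.
Vora: 2.95×10^6 km³ × (915/1028) = 2.626×10^6 km³ of water.
Total added water ≈ 2.626×10^15 m³ over 3.68×10^14 m² → Δh = 7.14 m.

≈ 7.14 m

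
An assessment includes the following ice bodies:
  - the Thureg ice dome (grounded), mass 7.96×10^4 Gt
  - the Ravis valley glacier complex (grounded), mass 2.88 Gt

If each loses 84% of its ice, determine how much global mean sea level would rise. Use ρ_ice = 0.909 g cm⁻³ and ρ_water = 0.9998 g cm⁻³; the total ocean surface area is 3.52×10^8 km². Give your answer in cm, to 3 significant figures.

Thureg: 0.84 × 7.96×10^4 Gt = 6.686×10^16 kg; dividing by ρ_w = 0.9998 g cm⁻³ = 999.8 kg m⁻³ gives 6.688×10^13 m³ of water.
Ravis: 0.84 × 2.88 Gt = 2.419×10^12 kg; dividing by ρ_w = 999.8 kg m⁻³ gives 2.420×10^9 m³ of water.
Total added water ≈ 6.688×10^13 m³ over 3.52×10^14 m² → Δh = 0.190 m = 19.0 cm.

≈ 19.0 cm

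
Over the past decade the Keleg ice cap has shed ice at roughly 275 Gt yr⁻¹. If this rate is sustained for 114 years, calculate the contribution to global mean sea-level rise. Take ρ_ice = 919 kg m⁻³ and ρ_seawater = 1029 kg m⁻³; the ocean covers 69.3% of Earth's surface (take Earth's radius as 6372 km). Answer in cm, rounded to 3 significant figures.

Total mass lost = 275 Gt/yr × 114 yr = 3.135×10^4 Gt = 3.135×10^16 kg.
ρ_w = 1029 kg m⁻³, so water volume = 3.135×10^16 / 1029 = 3.047×10^13 m³.
Δh = 3.047×10^13 / 3.54×10^14 = 0.0862 m = 8.62 cm.

≈ 8.62 cm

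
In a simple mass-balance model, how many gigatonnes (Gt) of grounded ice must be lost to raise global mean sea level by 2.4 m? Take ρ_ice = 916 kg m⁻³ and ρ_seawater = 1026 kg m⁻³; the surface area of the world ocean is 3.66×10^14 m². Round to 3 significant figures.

Required water volume = Δh × A = 2.4 m × 3.66×10^14 m² = 8.784×10^14 m³.
ρ_w = 1026 kg m⁻³, so the mass of water = 8.784×10^14 m³ × 1026 kg m⁻³ = 9.012×10^17 kg = 9.01×10^5 Gt (and the same mass of ice, by conservation).

≈ 9.01×10^5 Gt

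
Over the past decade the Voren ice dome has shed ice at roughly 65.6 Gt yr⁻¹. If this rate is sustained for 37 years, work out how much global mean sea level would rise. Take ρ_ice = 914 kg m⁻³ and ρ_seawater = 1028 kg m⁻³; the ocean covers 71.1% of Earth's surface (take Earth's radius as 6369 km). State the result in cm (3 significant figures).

≈ 0.651 cm

Total mass lost = 65.6 Gt/yr × 37 yr = 2427 Gt = 2.427×10^15 kg.
ρ_w = 1028 kg m⁻³, so water volume = 2.427×10^15 / 1028 = 2.361×10^12 m³.
Δh = 2.361×10^12 / 3.62×10^14 = 6.51×10^-3 m = 0.651 cm.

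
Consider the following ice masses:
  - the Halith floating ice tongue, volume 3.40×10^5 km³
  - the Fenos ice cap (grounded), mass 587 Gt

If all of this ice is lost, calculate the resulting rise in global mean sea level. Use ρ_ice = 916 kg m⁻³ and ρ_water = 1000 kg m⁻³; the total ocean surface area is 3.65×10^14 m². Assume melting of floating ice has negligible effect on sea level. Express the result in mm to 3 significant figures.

The Halith floating ice tongue is floating and already displaces its own weight of water, so its melt adds essentially nothing to sea level.
Fenos: 587 Gt = 5.870×10^14 kg; dividing by ρ_w = 1000 kg m⁻³ gives 5.870×10^11 m³ of water.
Total added water ≈ 5.870×10^11 m³ over 3.65×10^14 m² → Δh = 1.61×10^-3 m = 1.61 mm.

≈ 1.61 mm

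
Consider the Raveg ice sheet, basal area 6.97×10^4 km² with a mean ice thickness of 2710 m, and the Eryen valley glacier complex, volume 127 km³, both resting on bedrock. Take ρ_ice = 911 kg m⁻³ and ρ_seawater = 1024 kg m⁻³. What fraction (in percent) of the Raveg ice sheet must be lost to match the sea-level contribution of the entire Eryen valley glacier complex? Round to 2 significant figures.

≈ 0.067 %

Equal sea-level rise means equal mass of meltwater, i.e. equal mass of ice lost.
Ice mass of Eryen: 1.157×10^14 kg; ice mass of Raveg: 1.721×10^17 kg.
Fraction required = 1.157×10^14 / 1.721×10^17 = 6.72×10^-4 → 0.067 %.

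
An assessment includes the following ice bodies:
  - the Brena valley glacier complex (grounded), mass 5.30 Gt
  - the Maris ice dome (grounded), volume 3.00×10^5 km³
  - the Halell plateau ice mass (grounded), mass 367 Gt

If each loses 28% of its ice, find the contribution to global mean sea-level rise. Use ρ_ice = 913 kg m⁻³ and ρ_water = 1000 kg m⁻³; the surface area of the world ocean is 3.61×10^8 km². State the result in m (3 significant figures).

Brena: 0.28 × 5.30 Gt = 1.484×10^12 kg; dividing by ρ_w = 1000 kg m⁻³ gives 1.484×10^9 m³ of water.
Maris: 0.28 × 3.00×10^5 km³ × (913/1000) = 7.669×10^4 km³ of water.
Halell: 0.28 × 367 Gt = 1.028×10^14 kg; dividing by ρ_w = 1000 kg m⁻³ gives 1.028×10^11 m³ of water.
Total added water ≈ 7.680×10^13 m³ over 3.61×10^14 m² → Δh = 0.213 m.

≈ 0.213 m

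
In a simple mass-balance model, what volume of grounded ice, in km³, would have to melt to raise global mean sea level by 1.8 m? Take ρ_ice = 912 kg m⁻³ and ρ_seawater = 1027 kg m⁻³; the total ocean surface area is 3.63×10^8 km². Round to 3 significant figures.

≈ 7.36×10^5 km³

Required water volume = Δh × A = 1.8 m × 3.63×10^14 m² = 6.534×10^14 m³ = 6.534×10^5 km³.
Ice volume = water volume × ρ_w/ρ_ice = 6.534×10^5 × 1027/912 = 7.36×10^5 km³.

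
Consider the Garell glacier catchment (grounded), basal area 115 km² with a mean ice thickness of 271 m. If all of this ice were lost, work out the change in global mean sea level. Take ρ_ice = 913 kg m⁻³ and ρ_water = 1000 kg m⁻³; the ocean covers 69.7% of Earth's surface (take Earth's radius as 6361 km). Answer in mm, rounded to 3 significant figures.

≈ 0.0803 mm

Garell: ice volume = 115 km² × 271 m = 31.16 km³; 31.16 × (913/1000) = 28.45 km³ of water.
Spread over 3.54×10^14 m² of ocean, Δh = 2.845×10^10 / 3.54×10^14 = 8.03×10^-5 m = 0.0803 mm.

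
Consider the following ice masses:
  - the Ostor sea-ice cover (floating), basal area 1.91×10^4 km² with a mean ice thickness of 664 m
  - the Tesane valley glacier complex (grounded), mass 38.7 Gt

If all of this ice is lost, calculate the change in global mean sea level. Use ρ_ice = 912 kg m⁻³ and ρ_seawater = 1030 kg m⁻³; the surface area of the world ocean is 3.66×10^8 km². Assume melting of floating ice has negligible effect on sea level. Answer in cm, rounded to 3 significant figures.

The Ostor sea-ice cover is floating and already displaces its own weight of water, so its melt adds essentially nothing to sea level.
Tesane: 38.7 Gt = 3.870×10^13 kg; dividing by ρ_w = 1030 kg m⁻³ gives 3.757×10^10 m³ of water.
Total added water ≈ 3.757×10^10 m³ over 3.66×10^14 m² → Δh = 1.03×10^-4 m = 0.0103 cm.

≈ 0.0103 cm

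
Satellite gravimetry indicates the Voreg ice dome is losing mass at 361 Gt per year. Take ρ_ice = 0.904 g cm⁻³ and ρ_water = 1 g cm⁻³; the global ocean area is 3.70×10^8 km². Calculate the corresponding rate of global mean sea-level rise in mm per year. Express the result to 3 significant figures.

≈ 0.976 mm/yr

ρ_w = 1 g cm⁻³ = 1000 kg m⁻³. Annual water volume added = 361 Gt / ρ_w = 3.610×10^14 kg / 1000 kg m⁻³ = 3.610×10^11 m³.
Δh per year = 3.610×10^11 / 3.70×10^14 = 9.76×10^-4 m = 0.976 mm.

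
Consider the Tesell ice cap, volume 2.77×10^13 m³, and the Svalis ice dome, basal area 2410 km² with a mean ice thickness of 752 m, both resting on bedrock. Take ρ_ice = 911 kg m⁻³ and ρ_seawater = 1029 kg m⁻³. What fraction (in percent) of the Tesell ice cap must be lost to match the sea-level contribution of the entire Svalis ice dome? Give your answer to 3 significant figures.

≈ 6.54 %

Equal sea-level rise means equal mass of meltwater, i.e. equal mass of ice lost.
Ice mass of Svalis: 1.651×10^15 kg; ice mass of Tesell: 2.523×10^16 kg.
Fraction required = 1.651×10^15 / 2.523×10^16 = 0.0654 → 6.54 %.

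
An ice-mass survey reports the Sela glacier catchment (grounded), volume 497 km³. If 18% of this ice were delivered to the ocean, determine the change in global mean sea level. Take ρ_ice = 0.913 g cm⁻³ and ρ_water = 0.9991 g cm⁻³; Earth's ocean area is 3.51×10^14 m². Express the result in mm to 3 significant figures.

Sela: 0.18 × 497 km³ × (913/999.1) = 81.75 km³ of water.
Spread over 3.51×10^14 m² of ocean, Δh = 8.175×10^10 / 3.51×10^14 = 2.33×10^-4 m = 0.233 mm.

≈ 0.233 mm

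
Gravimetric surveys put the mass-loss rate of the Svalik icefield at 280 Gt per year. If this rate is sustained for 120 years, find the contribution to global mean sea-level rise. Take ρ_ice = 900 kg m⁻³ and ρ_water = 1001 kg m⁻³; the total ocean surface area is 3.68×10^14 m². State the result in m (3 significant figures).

≈ 0.0912 m

Total mass lost = 280 Gt/yr × 120 yr = 3.360×10^4 Gt = 3.360×10^16 kg.
ρ_w = 1001 kg m⁻³, so water volume = 3.360×10^16 / 1001 = 3.357×10^13 m³.
Δh = 3.357×10^13 / 3.68×10^14 = 0.0912 m.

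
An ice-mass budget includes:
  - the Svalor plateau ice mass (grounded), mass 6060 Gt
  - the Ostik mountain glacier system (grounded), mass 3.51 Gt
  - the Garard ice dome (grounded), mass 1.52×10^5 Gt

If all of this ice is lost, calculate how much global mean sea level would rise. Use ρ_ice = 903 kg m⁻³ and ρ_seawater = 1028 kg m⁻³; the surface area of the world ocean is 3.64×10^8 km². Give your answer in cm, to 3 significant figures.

≈ 42.2 cm

Svalor: 6060 Gt = 6.060×10^15 kg; dividing by ρ_w = 1028 kg m⁻³ gives 5.895×10^12 m³ of water.
Ostik: 3.51 Gt = 3.510×10^12 kg; dividing by ρ_w = 1028 kg m⁻³ gives 3.414×10^9 m³ of water.
Garard: 1.52×10^5 Gt = 1.520×10^17 kg; dividing by ρ_w = 1028 kg m⁻³ gives 1.479×10^14 m³ of water.
Total added water ≈ 1.538×10^14 m³ over 3.64×10^14 m² → Δh = 0.422 m = 42.2 cm.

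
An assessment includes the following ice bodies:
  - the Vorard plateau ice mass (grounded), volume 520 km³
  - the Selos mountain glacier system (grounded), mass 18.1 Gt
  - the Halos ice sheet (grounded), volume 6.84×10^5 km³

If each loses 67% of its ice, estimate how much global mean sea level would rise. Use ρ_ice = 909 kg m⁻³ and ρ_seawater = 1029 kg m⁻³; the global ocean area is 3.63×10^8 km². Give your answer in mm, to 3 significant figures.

≈ 1120 mm

Vorard: 0.67 × 520 km³ × (909/1029) = 307.8 km³ of water.
Selos: 0.67 × 18.1 Gt = 1.213×10^13 kg; dividing by ρ_w = 1029 kg m⁻³ gives 1.179×10^10 m³ of water.
Halos: 0.67 × 6.84×10^5 km³ × (909/1029) = 4.048×10^5 km³ of water.
Total added water ≈ 4.052×10^14 m³ over 3.63×10^14 m² → Δh = 1.12 m = 1120 mm.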